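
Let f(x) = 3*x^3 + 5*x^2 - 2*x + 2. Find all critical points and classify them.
f'(x) = 9*x^2 + 10*x - 2

Solve f'(x) = 0:
  9*x^2 + 10*x - 2 = 0 has no rational roots; quadratic formula: x = (-10 ± √172)/18.
  ⇒ x = -sqrt(43)/9 - 5/9 ≈ -1.2842, -5/9 + sqrt(43)/9 ≈ 0.1730

f''(x) = 18*x + 10
Second-derivative test at each critical point:
  f''(-1.2842) = -13.1149 < 0 → local maximum
  f''(0.1730) = 13.1149 > 0 → local minimum

Critical points: x = -sqrt(43)/9 - 5/9 ≈ -1.2842 (local maximum); x = -5/9 + sqrt(43)/9 ≈ 0.1730 (local minimum)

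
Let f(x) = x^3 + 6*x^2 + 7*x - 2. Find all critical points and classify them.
f'(x) = 3*x^2 + 12*x + 7

Solve f'(x) = 0:
  3*x^2 + 12*x + 7 = 0 has no rational roots; quadratic formula: x = (-12 ± √60)/6.
  ⇒ x = -2 - sqrt(15)/3 ≈ -3.2910, -2 + sqrt(15)/3 ≈ -0.7090

f''(x) = 6*x + 12
Second-derivative test at each critical point:
  f''(-3.2910) = -7.7460 < 0 → local maximum
  f''(-0.7090) = 7.7460 > 0 → local minimum

Critical points: x = -2 - sqrt(15)/3 ≈ -3.2910 (local maximum); x = -2 + sqrt(15)/3 ≈ -0.7090 (local minimum)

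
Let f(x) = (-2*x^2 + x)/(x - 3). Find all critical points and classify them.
f'(x) = (-2*x^2 + 12*x - 3)/(x^2 - 6*x + 9)

Solve f'(x) = 0:
  f'(x) = -(2*x^2 - 12*x + 3)/(x - 3)^2; the denominator is positive wherever f is defined, so f'(x) = 0 ⇔ -2*x^2 + 12*x - 3 = 0.
  2*x^2 - 12*x + 3 = 0 has no rational roots; quadratic formula: x = (12 ± √120)/4.
  ⇒ x = 3 - sqrt(30)/2 ≈ 0.2614, sqrt(30)/2 + 3 ≈ 5.7386

f''(x) = -30/(x^3 - 9*x^2 + 27*x - 27)
Second-derivative test at each critical point:
  f''(0.2614) = 1.4606 > 0 → local minimum
  f''(5.7386) = -1.4606 < 0 → local maximum

Critical points: x = 3 - sqrt(30)/2 ≈ 0.2614 (local minimum); x = sqrt(30)/2 + 3 ≈ 5.7386 (local maximum)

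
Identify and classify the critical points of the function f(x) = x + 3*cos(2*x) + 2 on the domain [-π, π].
f'(x) = 1 - 6*sin(2*x)

Solve f'(x) = 0 on [-π, π]:
  f'(x) = 0 ⇔ sin(2*x) = 1/6, i.e. 2*x = arcsin(1/6) + 2nπ or 2*x = π − arcsin(1/6) + 2nπ; keep the solutions lying in [-π, π].
  ⇒ x = -pi + asin(1/6)/2 ≈ -3.0579, -pi/2 - asin(1/6)/2 ≈ -1.6545, asin(1/6)/2 ≈ 0.0837, -asin(1/6)/2 + pi/2 ≈ 1.4871

f''(x) = -12*cos(2*x)
Second-derivative test at each critical point:
  f''(-3.0579) = -11.8322 < 0 → local maximum
  f''(-1.6545) = 11.8322 > 0 → local minimum
  f''(0.0837) = -11.8322 < 0 → local maximum
  f''(1.4871) = 11.8322 > 0 → local minimum

Critical points: x = -pi + asin(1/6)/2 ≈ -3.0579 (local maximum); x = -pi/2 - asin(1/6)/2 ≈ -1.6545 (local minimum); x = asin(1/6)/2 ≈ 0.0837 (local maximum); x = -asin(1/6)/2 + pi/2 ≈ 1.4871 (local minimum)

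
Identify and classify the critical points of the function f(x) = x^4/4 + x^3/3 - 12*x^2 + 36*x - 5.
f'(x) = x^3 + x^2 - 24*x + 36

Solve f'(x) = 0:
  Factor: x^3 + x^2 - 24*x + 36 = (x - 3)*(x - 2)*(x + 6) = 0.
  ⇒ x = -6, 2, 3

f''(x) = 3*x^2 + 2*x - 24
Second-derivative test at each critical point:
  f''(-6) = 72 > 0 → local minimum
  f''(2) = -8 < 0 → local maximum
  f''(3) = 9 > 0 → local minimum

Critical points: x = -6 (local minimum); x = 2 (local maximum); x = 3 (local minimum)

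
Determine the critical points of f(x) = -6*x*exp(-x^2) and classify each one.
f'(x) = 6*(2*x^2 - 1)*exp(-x^2)

Solve f'(x) = 0:
  f'(x) = (12*x^2 - 6)·exp(-x^2) and exp(-x^2) > 0 for every x, so f'(x) = 0 ⇔ 12*x^2 - 6 = 0.
  Factor: 12*x^2 - 6 = 6*(2*x^2 - 1); 2*x^2 - 1 = 0 has no rational roots; quadratic formula: x = (0 ± √8)/4.
  ⇒ x = -sqrt(2)/2 ≈ -0.7071, sqrt(2)/2 ≈ 0.7071

f''(x) = (-24*x^3 + 36*x)*exp(-x^2)
Second-derivative test at each critical point:
  f''(-0.7071) = -10.2932 < 0 → local maximum
  f''(0.7071) = 10.2932 > 0 → local minimum

Critical points: x = -sqrt(2)/2 ≈ -0.7071 (local maximum); x = sqrt(2)/2 ≈ 0.7071 (local minimum)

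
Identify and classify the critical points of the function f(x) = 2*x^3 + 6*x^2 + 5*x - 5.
f'(x) = 6*x^2 + 12*x + 5

Solve f'(x) = 0:
  6*x^2 + 12*x + 5 = 0 has no rational roots; quadratic formula: x = (-12 ± √24)/12.
  ⇒ x = -1 - sqrt(6)/6 ≈ -1.4082, -1 + sqrt(6)/6 ≈ -0.5918

f''(x) = 12*x + 12
Second-derivative test at each critical point:
  f''(-1.4082) = -4.8990 < 0 → local maximum
  f''(-0.5918) = 4.8990 > 0 → local minimum

Critical points: x = -1 - sqrt(6)/6 ≈ -1.4082 (local maximum); x = -1 + sqrt(6)/6 ≈ -0.5918 (local minimum)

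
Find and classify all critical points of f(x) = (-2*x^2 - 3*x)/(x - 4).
f'(x) = 2*(-x^2 + 8*x + 6)/(x^2 - 8*x + 16)

Solve f'(x) = 0:
  f'(x) = -2*(x^2 - 8*x - 6)/(x - 4)^2; the denominator is positive wherever f is defined, so f'(x) = 0 ⇔ -2*x^2 + 16*x + 12 = 0.
  Factor: -2*x^2 + 16*x + 12 = -2*(x^2 - 8*x - 6); x^2 - 8*x - 6 = 0 has no rational roots; quadratic formula: x = (8 ± √88)/2.
  ⇒ x = 4 - sqrt(22) ≈ -0.6904, 4 + sqrt(22) ≈ 8.6904

f''(x) = -88/(x^3 - 12*x^2 + 48*x - 64)
Second-derivative test at each critical point:
  f''(-0.6904) = 0.8528 > 0 → local minimum
  f''(8.6904) = -0.8528 < 0 → local maximum

Critical points: x = 4 - sqrt(22) ≈ -0.6904 (local minimum); x = 4 + sqrt(22) ≈ 8.6904 (local maximum)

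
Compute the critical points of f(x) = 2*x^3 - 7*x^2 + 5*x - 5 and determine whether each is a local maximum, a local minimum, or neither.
f'(x) = 6*x^2 - 14*x + 5

Solve f'(x) = 0:
  6*x^2 - 14*x + 5 = 0 has no rational roots; quadratic formula: x = (14 ± √76)/12.
  ⇒ x = 7/6 - sqrt(19)/6 ≈ 0.4402, sqrt(19)/6 + 7/6 ≈ 1.8931

f''(x) = 12*x - 14
Second-derivative test at each critical point:
  f''(0.4402) = -8.7178 < 0 → local maximum
  f''(1.8931) = 8.7178 > 0 → local minimum

Critical points: x = 7/6 - sqrt(19)/6 ≈ 0.4402 (local maximum); x = sqrt(19)/6 + 7/6 ≈ 1.8931 (local minimum)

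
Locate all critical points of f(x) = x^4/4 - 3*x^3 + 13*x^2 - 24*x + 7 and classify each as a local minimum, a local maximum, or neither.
f'(x) = x^3 - 9*x^2 + 26*x - 24

Solve f'(x) = 0:
  Factor: x^3 - 9*x^2 + 26*x - 24 = (x - 4)*(x - 3)*(x - 2) = 0.
  ⇒ x = 2, 3, 4

f''(x) = 3*x^2 - 18*x + 26
Second-derivative test at each critical point:
  f''(2) = 2 > 0 → local minimum
  f''(3) = -1 < 0 → local maximum
  f''(4) = 2 > 0 → local minimum

Critical points: x = 2 (local minimum); x = 3 (local maximum); x = 4 (local minimum)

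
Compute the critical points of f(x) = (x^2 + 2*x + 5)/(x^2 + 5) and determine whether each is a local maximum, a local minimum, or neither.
f'(x) = 2*(5 - x^2)/(x^4 + 10*x^2 + 25)

Solve f'(x) = 0:
  f'(x) = -2*(x^2 - 5)/(x^2 + 5)^2; the denominator is positive wherever f is defined, so f'(x) = 0 ⇔ 10 - 2*x^2 = 0.
  Factor: 10 - 2*x^2 = -2*(x^2 - 5); x^2 - 5 = 0 has no rational roots; quadratic formula: x = (0 ± √20)/2.
  ⇒ x = -sqrt(5) ≈ -2.2361, sqrt(5) ≈ 2.2361

f''(x) = 4*x*(x^2 - 15)/(x^6 + 15*x^4 + 75*x^2 + 125)
Second-derivative test at each critical point:
  f''(-2.2361) = 0.0894 > 0 → local minimum
  f''(2.2361) = -0.0894 < 0 → local maximum

Critical points: x = -sqrt(5) ≈ -2.2361 (local minimum); x = sqrt(5) ≈ 2.2361 (local maximum)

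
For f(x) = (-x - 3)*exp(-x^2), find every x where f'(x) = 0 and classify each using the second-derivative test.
f'(x) = (2*x*(x + 3) - 1)*exp(-x^2)

Solve f'(x) = 0:
  f'(x) = (2*x^2 + 6*x - 1)·exp(-x^2) and exp(-x^2) > 0 for every x, so f'(x) = 0 ⇔ 2*x^2 + 6*x - 1 = 0.
  2*x^2 + 6*x - 1 = 0 has no rational roots; quadratic formula: x = (-6 ± √44)/4.
  ⇒ x = -sqrt(11)/2 - 3/2 ≈ -3.1583, -3/2 + sqrt(11)/2 ≈ 0.1583

f''(x) = 2*(-2*x^2*(x + 3) + 3*x + 3)*exp(-x^2)
Second-derivative test at each critical point:
  f''(-3.1583) = -3.088e-04 < 0 → local maximum
  f''(0.1583) = 6.4691 > 0 → local minimum

Critical points: x = -sqrt(11)/2 - 3/2 ≈ -3.1583 (local maximum); x = -3/2 + sqrt(11)/2 ≈ 0.1583 (local minimum)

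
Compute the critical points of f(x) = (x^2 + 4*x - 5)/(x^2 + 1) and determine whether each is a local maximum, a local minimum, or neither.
f'(x) = 4*(-x^2 + 3*x + 1)/(x^4 + 2*x^2 + 1)

Solve f'(x) = 0:
  f'(x) = -4*(x^2 - 3*x - 1)/(x^2 + 1)^2; the denominator is positive wherever f is defined, so f'(x) = 0 ⇔ -4*x^2 + 12*x + 4 = 0.
  Factor: -4*x^2 + 12*x + 4 = -4*(x^2 - 3*x - 1); x^2 - 3*x - 1 = 0 has no rational roots; quadratic formula: x = (3 ± √13)/2.
  ⇒ x = 3/2 - sqrt(13)/2 ≈ -0.3028, 3/2 + sqrt(13)/2 ≈ 3.3028

f''(x) = 4*(2*x^3 - 9*x^2 - 6*x + 3)/(x^6 + 3*x^4 + 3*x^2 + 1)
Second-derivative test at each critical point:
  f''(-0.3028) = 12.1017 > 0 → local minimum
  f''(3.3028) = -0.1017 < 0 → local maximum

Critical points: x = 3/2 - sqrt(13)/2 ≈ -0.3028 (local minimum); x = 3/2 + sqrt(13)/2 ≈ 3.3028 (local maximum)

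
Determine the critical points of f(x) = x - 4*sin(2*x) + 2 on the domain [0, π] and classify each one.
f'(x) = 1 - 8*cos(2*x)

Solve f'(x) = 0 on [0, π]:
  f'(x) = 0 ⇔ cos(2*x) = 1/8, i.e. 2*x = ±arccos(1/8) + 2nπ; keep the solutions lying in [0, π].
  ⇒ x = acos(1/8)/2 ≈ 0.7227, pi - acos(1/8)/2 ≈ 2.4189

f''(x) = 16*sin(2*x)
Second-derivative test at each critical point:
  f''(0.7227) = 15.8745 > 0 → local minimum
  f''(2.4189) = -15.8745 < 0 → local maximum

Critical points: x = acos(1/8)/2 ≈ 0.7227 (local minimum); x = pi - acos(1/8)/2 ≈ 2.4189 (local maximum)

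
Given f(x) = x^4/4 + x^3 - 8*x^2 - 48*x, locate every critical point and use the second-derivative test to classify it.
f'(x) = x^3 + 3*x^2 - 16*x - 48

Solve f'(x) = 0:
  Factor: x^3 + 3*x^2 - 16*x - 48 = (x - 4)*(x + 3)*(x + 4) = 0.
  ⇒ x = -4, -3, 4

f''(x) = 3*x^2 + 6*x - 16
Second-derivative test at each critical point:
  f''(-4) = 8 > 0 → local minimum
  f''(-3) = -7 < 0 → local maximum
  f''(4) = 56 > 0 → local minimum

Critical points: x = -4 (local minimum); x = -3 (local maximum); x = 4 (local minimum)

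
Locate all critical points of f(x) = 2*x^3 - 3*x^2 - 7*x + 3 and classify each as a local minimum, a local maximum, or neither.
f'(x) = 6*x^2 - 6*x - 7

Solve f'(x) = 0:
  6*x^2 - 6*x - 7 = 0 has no rational roots; quadratic formula: x = (6 ± √204)/12.
  ⇒ x = 1/2 - sqrt(51)/6 ≈ -0.6902, 1/2 + sqrt(51)/6 ≈ 1.6902

f''(x) = 12*x - 6
Second-derivative test at each critical point:
  f''(-0.6902) = -14.2829 < 0 → local maximum
  f''(1.6902) = 14.2829 > 0 → local minimum

Critical points: x = 1/2 - sqrt(51)/6 ≈ -0.6902 (local maximum); x = 1/2 + sqrt(51)/6 ≈ 1.6902 (local minimum)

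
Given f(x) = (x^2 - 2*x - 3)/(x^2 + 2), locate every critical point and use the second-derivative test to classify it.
f'(x) = 2*(x^2 + 5*x - 2)/(x^4 + 4*x^2 + 4)

Solve f'(x) = 0:
  f'(x) = 2*(x^2 + 5*x - 2)/(x^2 + 2)^2; the denominator is positive wherever f is defined, so f'(x) = 0 ⇔ 2*x^2 + 10*x - 4 = 0.
  Factor: 2*x^2 + 10*x - 4 = 2*(x^2 + 5*x - 2); x^2 + 5*x - 2 = 0 has no rational roots; quadratic formula: x = (-5 ± √33)/2.
  ⇒ x = -sqrt(33)/2 - 5/2 ≈ -5.3723, -5/2 + sqrt(33)/2 ≈ 0.3723

f''(x) = 2*(-2*x^3 - 15*x^2 + 12*x + 10)/(x^6 + 6*x^4 + 12*x^2 + 8)
Second-derivative test at each critical point:
  f''(-5.3723) = -0.0121 < 0 → local maximum
  f''(0.3723) = 2.5121 > 0 → local minimum

Critical points: x = -sqrt(33)/2 - 5/2 ≈ -5.3723 (local maximum); x = -5/2 + sqrt(33)/2 ≈ 0.3723 (local minimum)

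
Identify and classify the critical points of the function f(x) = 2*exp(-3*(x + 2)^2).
f'(x) = 12*(-x - 2)*exp(-3*(x + 2)^2)

Solve f'(x) = 0:
  f'(x) = (-12*x - 24)·exp(-3*(x + 2)^2) and exp(-3*(x + 2)^2) > 0 for every x, so f'(x) = 0 ⇔ -12*x - 24 = 0.
  Factor: -12*x - 24 = -12*(x + 2) = 0.
  ⇒ x = -2

f''(x) = 12*(6*(x + 2)^2 - 1)*exp(-3*(x + 2)^2)
Second-derivative test at each critical point:
  f''(-2) = -12 < 0 → local maximum

Critical points: x = -2 (local maximum)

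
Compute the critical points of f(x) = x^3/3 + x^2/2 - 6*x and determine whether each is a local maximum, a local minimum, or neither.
f'(x) = x^2 + x - 6

Solve f'(x) = 0:
  Factor: x^2 + x - 6 = (x - 2)*(x + 3) = 0.
  ⇒ x = -3, 2

f''(x) = 2*x + 1
Second-derivative test at each critical point:
  f''(-3) = -5 < 0 → local maximum
  f''(2) = 5 > 0 → local minimum

Critical points: x = -3 (local maximum); x = 2 (local minimum)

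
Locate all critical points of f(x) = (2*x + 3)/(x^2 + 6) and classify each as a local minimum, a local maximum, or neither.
f'(x) = 2*(-x^2 - 3*x + 6)/(x^4 + 12*x^2 + 36)

Solve f'(x) = 0:
  f'(x) = -2*(x^2 + 3*x - 6)/(x^2 + 6)^2; the denominator is positive wherever f is defined, so f'(x) = 0 ⇔ -2*x^2 - 6*x + 12 = 0.
  Factor: -2*x^2 - 6*x + 12 = -2*(x^2 + 3*x - 6); x^2 + 3*x - 6 = 0 has no rational roots; quadratic formula: x = (-3 ± √33)/2.
  ⇒ x = -sqrt(33)/2 - 3/2 ≈ -4.3723, -3/2 + sqrt(33)/2 ≈ 1.3723

f''(x) = 2*(4*x^2*(2*x + 3) - 3*(2*x + 1)*(x^2 + 6))/(x^2 + 6)^3
Second-derivative test at each critical point:
  f''(-4.3723) = 0.0182 > 0 → local minimum
  f''(1.3723) = -0.1849 < 0 → local maximum

Critical points: x = -sqrt(33)/2 - 3/2 ≈ -4.3723 (local minimum); x = -3/2 + sqrt(33)/2 ≈ 1.3723 (local maximum)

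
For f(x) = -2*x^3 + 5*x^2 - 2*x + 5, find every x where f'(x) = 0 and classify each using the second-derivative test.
f'(x) = -6*x^2 + 10*x - 2

Solve f'(x) = 0:
  Factor: -6*x^2 + 10*x - 2 = -2*(3*x^2 - 5*x + 1); 3*x^2 - 5*x + 1 = 0 has no rational roots; quadratic formula: x = (5 ± √13)/6.
  ⇒ x = 5/6 - sqrt(13)/6 ≈ 0.2324, sqrt(13)/6 + 5/6 ≈ 1.4343

f''(x) = 10 - 12*x
Second-derivative test at each critical point:
  f''(0.2324) = 7.2111 > 0 → local minimum
  f''(1.4343) = -7.2111 < 0 → local maximum

Critical points: x = 5/6 - sqrt(13)/6 ≈ 0.2324 (local minimum); x = sqrt(13)/6 + 5/6 ≈ 1.4343 (local maximum)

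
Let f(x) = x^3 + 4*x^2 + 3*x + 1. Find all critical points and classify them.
f'(x) = 3*x^2 + 8*x + 3

Solve f'(x) = 0:
  3*x^2 + 8*x + 3 = 0 has no rational roots; quadratic formula: x = (-8 ± √28)/6.
  ⇒ x = -4/3 - sqrt(7)/3 ≈ -2.2153, -4/3 + sqrt(7)/3 ≈ -0.4514

f''(x) = 6*x + 8
Second-derivative test at each critical point:
  f''(-2.2153) = -5.2915 < 0 → local maximum
  f''(-0.4514) = 5.2915 > 0 → local minimum

Critical points: x = -4/3 - sqrt(7)/3 ≈ -2.2153 (local maximum); x = -4/3 + sqrt(7)/3 ≈ -0.4514 (local minimum)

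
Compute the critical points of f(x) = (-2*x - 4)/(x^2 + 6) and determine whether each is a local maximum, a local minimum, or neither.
f'(x) = 2*(-x^2 + 2*x*(x + 2) - 6)/(x^2 + 6)^2

Solve f'(x) = 0:
  f'(x) = 2*(x^2 + 4*x - 6)/(x^2 + 6)^2; the denominator is positive wherever f is defined, so f'(x) = 0 ⇔ 2*x^2 + 8*x - 12 = 0.
  Factor: 2*x^2 + 8*x - 12 = 2*(x^2 + 4*x - 6); x^2 + 4*x - 6 = 0 has no rational roots; quadratic formula: x = (-4 ± √40)/2.
  ⇒ x = -sqrt(10) - 2 ≈ -5.1623, -2 + sqrt(10) ≈ 1.1623

f''(x) = 4*(-4*x^2*(x + 2) + (3*x + 2)*(x^2 + 6))/(x^2 + 6)^3
Second-derivative test at each critical point:
  f''(-5.1623) = -0.0119 < 0 → local maximum
  f''(1.1623) = 0.2341 > 0 → local minimum

Critical points: x = -sqrt(10) - 2 ≈ -5.1623 (local maximum); x = -2 + sqrt(10) ≈ 1.1623 (local minimum)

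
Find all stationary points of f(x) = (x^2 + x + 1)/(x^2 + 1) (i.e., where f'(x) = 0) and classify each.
f'(x) = (1 - x^2)/(x^4 + 2*x^2 + 1)

Solve f'(x) = 0:
  f'(x) = -(x - 1)*(x + 1)/(x^2 + 1)^2; the denominator is positive wherever f is defined, so f'(x) = 0 ⇔ 1 - x^2 = 0.
  Factor: 1 - x^2 = -(x - 1)*(x + 1) = 0.
  ⇒ x = -1, 1

f''(x) = 2*x*(x^2 - 3)/(x^6 + 3*x^4 + 3*x^2 + 1)
Second-derivative test at each critical point:
  f''(-1) = 1/2 > 0 → local minimum
  f''(1) = -1/2 < 0 → local maximum

Critical points: x = -1 (local minimum); x = 1 (local maximum)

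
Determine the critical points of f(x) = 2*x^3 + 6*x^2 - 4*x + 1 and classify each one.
f'(x) = 6*x^2 + 12*x - 4

Solve f'(x) = 0:
  Factor: 6*x^2 + 12*x - 4 = 2*(3*x^2 + 6*x - 2); 3*x^2 + 6*x - 2 = 0 has no rational roots; quadratic formula: x = (-6 ± √60)/6.
  ⇒ x = -sqrt(15)/3 - 1 ≈ -2.2910, -1 + sqrt(15)/3 ≈ 0.2910

f''(x) = 12*x + 12
Second-derivative test at each critical point:
  f''(-2.2910) = -15.4919 < 0 → local maximum
  f''(0.2910) = 15.4919 > 0 → local minimum

Critical points: x = -sqrt(15)/3 - 1 ≈ -2.2910 (local maximum); x = -1 + sqrt(15)/3 ≈ 0.2910 (local minimum)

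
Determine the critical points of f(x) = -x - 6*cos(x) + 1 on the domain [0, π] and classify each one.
f'(x) = 6*sin(x) - 1

Solve f'(x) = 0 on [0, π]:
  f'(x) = 0 ⇔ sin(x) = 1/6, i.e. x = arcsin(1/6) + 2nπ or x = π − arcsin(1/6) + 2nπ; keep the solutions lying in [0, π].
  ⇒ x = asin(1/6) ≈ 0.1674, pi - asin(1/6) ≈ 2.9741

f''(x) = 6*cos(x)
Second-derivative test at each critical point:
  f''(0.1674) = 5.9161 > 0 → local minimum
  f''(2.9741) = -5.9161 < 0 → local maximum

Critical points: x = asin(1/6) ≈ 0.1674 (local minimum); x = pi - asin(1/6) ≈ 2.9741 (local maximum)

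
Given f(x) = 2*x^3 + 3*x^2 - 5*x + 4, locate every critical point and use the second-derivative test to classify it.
f'(x) = 6*x^2 + 6*x - 5

Solve f'(x) = 0:
  6*x^2 + 6*x - 5 = 0 has no rational roots; quadratic formula: x = (-6 ± √156)/12.
  ⇒ x = -sqrt(39)/6 - 1/2 ≈ -1.5408, -1/2 + sqrt(39)/6 ≈ 0.5408

f''(x) = 12*x + 6
Second-derivative test at each critical point:
  f''(-1.5408) = -12.4900 < 0 → local maximum
  f''(0.5408) = 12.4900 > 0 → local minimum

Critical points: x = -sqrt(39)/6 - 1/2 ≈ -1.5408 (local maximum); x = -1/2 + sqrt(39)/6 ≈ 0.5408 (local minimum)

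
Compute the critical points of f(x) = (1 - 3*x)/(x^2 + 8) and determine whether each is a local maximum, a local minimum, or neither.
f'(x) = (3*x^2 - 2*x - 24)/(x^4 + 16*x^2 + 64)

Solve f'(x) = 0:
  f'(x) = (3*x^2 - 2*x - 24)/(x^2 + 8)^2; the denominator is positive wherever f is defined, so f'(x) = 0 ⇔ 3*x^2 - 2*x - 24 = 0.
  3*x^2 - 2*x - 24 = 0 has no rational roots; quadratic formula: x = (2 ± √292)/6.
  ⇒ x = 1/3 - sqrt(73)/3 ≈ -2.5147, 1/3 + sqrt(73)/3 ≈ 3.1813

f''(x) = 2*(4*x^2*(1 - 3*x) + (9*x - 1)*(x^2 + 8))/(x^2 + 8)^3
Second-derivative test at each critical point:
  f''(-2.5147) = -0.0833 < 0 → local maximum
  f''(3.1813) = 0.0520 > 0 → local minimum

Critical points: x = 1/3 - sqrt(73)/3 ≈ -2.5147 (local maximum); x = 1/3 + sqrt(73)/3 ≈ 3.1813 (local minimum)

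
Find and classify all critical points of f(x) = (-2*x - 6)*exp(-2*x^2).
f'(x) = 2*(4*x*(x + 3) - 1)*exp(-2*x^2)

Solve f'(x) = 0:
  f'(x) = (8*x^2 + 24*x - 2)·exp(-2*x^2) and exp(-2*x^2) > 0 for every x, so f'(x) = 0 ⇔ 8*x^2 + 24*x - 2 = 0.
  Factor: 8*x^2 + 24*x - 2 = 2*(4*x^2 + 12*x - 1); 4*x^2 + 12*x - 1 = 0 has no rational roots; quadratic formula: x = (-12 ± √160)/8.
  ⇒ x = -sqrt(10)/2 - 3/2 ≈ -3.0811, -3/2 + sqrt(10)/2 ≈ 0.0811

f''(x) = 8*(-4*x^2*(x + 3) + 3*x + 3)*exp(-2*x^2)
Second-derivative test at each critical point:
  f''(-3.0811) = -1.436e-07 < 0 → local maximum
  f''(0.0811) = 24.9673 > 0 → local minimum

Critical points: x = -sqrt(10)/2 - 3/2 ≈ -3.0811 (local maximum); x = -3/2 + sqrt(10)/2 ≈ 0.0811 (local minimum)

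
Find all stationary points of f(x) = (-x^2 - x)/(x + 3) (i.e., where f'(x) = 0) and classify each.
f'(x) = (-x^2 - 6*x - 3)/(x^2 + 6*x + 9)

Solve f'(x) = 0:
  f'(x) = -(x^2 + 6*x + 3)/(x + 3)^2; the denominator is positive wherever f is defined, so f'(x) = 0 ⇔ -x^2 - 6*x - 3 = 0.
  x^2 + 6*x + 3 = 0 has no rational roots; quadratic formula: x = (-6 ± √24)/2.
  ⇒ x = -3 - sqrt(6) ≈ -5.4495, -3 + sqrt(6) ≈ -0.5505

f''(x) = -12/(x^3 + 9*x^2 + 27*x + 27)
Second-derivative test at each critical point:
  f''(-5.4495) = 0.8165 > 0 → local minimum
  f''(-0.5505) = -0.8165 < 0 → local maximum

Critical points: x = -3 - sqrt(6) ≈ -5.4495 (local minimum); x = -3 + sqrt(6) ≈ -0.5505 (local maximum)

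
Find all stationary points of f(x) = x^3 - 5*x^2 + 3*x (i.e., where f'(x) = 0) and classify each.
f'(x) = 3*x^2 - 10*x + 3

Solve f'(x) = 0:
  Factor: 3*x^2 - 10*x + 3 = (x - 3)*(3*x - 1) = 0.
  ⇒ x = 1/3, 3

f''(x) = 6*x - 10
Second-derivative test at each critical point:
  f''(1/3) = -8 < 0 → local maximum
  f''(3) = 8 > 0 → local minimum

Critical points: x = 1/3 (local maximum); x = 3 (local minimum)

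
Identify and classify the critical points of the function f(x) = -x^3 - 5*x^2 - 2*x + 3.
f'(x) = -3*x^2 - 10*x - 2

Solve f'(x) = 0:
  3*x^2 + 10*x + 2 = 0 has no rational roots; quadratic formula: x = (-10 ± √76)/6.
  ⇒ x = -5/3 - sqrt(19)/3 ≈ -3.1196, -5/3 + sqrt(19)/3 ≈ -0.2137

f''(x) = -6*x - 10
Second-derivative test at each critical point:
  f''(-3.1196) = 8.7178 > 0 → local minimum
  f''(-0.2137) = -8.7178 < 0 → local maximum

Critical points: x = -5/3 - sqrt(19)/3 ≈ -3.1196 (local minimum); x = -5/3 + sqrt(19)/3 ≈ -0.2137 (local maximum)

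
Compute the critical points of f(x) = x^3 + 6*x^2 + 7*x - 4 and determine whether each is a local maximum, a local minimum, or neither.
f'(x) = 3*x^2 + 12*x + 7

Solve f'(x) = 0:
  3*x^2 + 12*x + 7 = 0 has no rational roots; quadratic formula: x = (-12 ± √60)/6.
  ⇒ x = -2 - sqrt(15)/3 ≈ -3.2910, -2 + sqrt(15)/3 ≈ -0.7090

f''(x) = 6*x + 12
Second-derivative test at each critical point:
  f''(-3.2910) = -7.7460 < 0 → local maximum
  f''(-0.7090) = 7.7460 > 0 → local minimum

Critical points: x = -2 - sqrt(15)/3 ≈ -3.2910 (local maximum); x = -2 + sqrt(15)/3 ≈ -0.7090 (local minimum)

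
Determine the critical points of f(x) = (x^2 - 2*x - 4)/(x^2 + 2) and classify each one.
f'(x) = 2*(x^2 + 6*x - 2)/(x^4 + 4*x^2 + 4)

Solve f'(x) = 0:
  f'(x) = 2*(x^2 + 6*x - 2)/(x^2 + 2)^2; the denominator is positive wherever f is defined, so f'(x) = 0 ⇔ 2*x^2 + 12*x - 4 = 0.
  Factor: 2*x^2 + 12*x - 4 = 2*(x^2 + 6*x - 2); x^2 + 6*x - 2 = 0 has no rational roots; quadratic formula: x = (-6 ± √44)/2.
  ⇒ x = -sqrt(11) - 3 ≈ -6.3166, -3 + sqrt(11) ≈ 0.3166

f''(x) = 4*(-x^3 - 9*x^2 + 6*x + 6)/(x^6 + 6*x^4 + 12*x^2 + 8)
Second-derivative test at each critical point:
  f''(-6.3166) = -0.0076 < 0 → local maximum
  f''(0.3166) = 3.0076 > 0 → local minimum

Critical points: x = -sqrt(11) - 3 ≈ -6.3166 (local maximum); x = -3 + sqrt(11) ≈ 0.3166 (local minimum)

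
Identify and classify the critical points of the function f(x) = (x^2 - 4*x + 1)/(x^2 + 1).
f'(x) = 4*(x^2 - 1)/(x^4 + 2*x^2 + 1)

Solve f'(x) = 0:
  f'(x) = 4*(x - 1)*(x + 1)/(x^2 + 1)^2; the denominator is positive wherever f is defined, so f'(x) = 0 ⇔ 4*x^2 - 4 = 0.
  Factor: 4*x^2 - 4 = 4*(x - 1)*(x + 1) = 0.
  ⇒ x = -1, 1

f''(x) = 8*x*(3 - x^2)/(x^6 + 3*x^4 + 3*x^2 + 1)
Second-derivative test at each critical point:
  f''(-1) = -2 < 0 → local maximum
  f''(1) = 2 > 0 → local minimum

Critical points: x = -1 (local maximum); x = 1 (local minimum)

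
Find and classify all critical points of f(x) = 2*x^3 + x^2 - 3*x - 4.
f'(x) = 6*x^2 + 2*x - 3

Solve f'(x) = 0:
  6*x^2 + 2*x - 3 = 0 has no rational roots; quadratic formula: x = (-2 ± √76)/12.
  ⇒ x = -sqrt(19)/6 - 1/6 ≈ -0.8931, -1/6 + sqrt(19)/6 ≈ 0.5598

f''(x) = 12*x + 2
Second-derivative test at each critical point:
  f''(-0.8931) = -8.7178 < 0 → local maximum
  f''(0.5598) = 8.7178 > 0 → local minimum

Critical points: x = -sqrt(19)/6 - 1/6 ≈ -0.8931 (local maximum); x = -1/6 + sqrt(19)/6 ≈ 0.5598 (local minimum)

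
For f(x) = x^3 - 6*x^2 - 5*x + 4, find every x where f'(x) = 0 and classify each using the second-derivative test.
f'(x) = 3*x^2 - 12*x - 5

Solve f'(x) = 0:
  3*x^2 - 12*x - 5 = 0 has no rational roots; quadratic formula: x = (12 ± √204)/6.
  ⇒ x = 2 - sqrt(51)/3 ≈ -0.3805, 2 + sqrt(51)/3 ≈ 4.3805

f''(x) = 6*x - 12
Second-derivative test at each critical point:
  f''(-0.3805) = -14.2829 < 0 → local maximum
  f''(4.3805) = 14.2829 > 0 → local minimum

Critical points: x = 2 - sqrt(51)/3 ≈ -0.3805 (local maximum); x = 2 + sqrt(51)/3 ≈ 4.3805 (local minimum)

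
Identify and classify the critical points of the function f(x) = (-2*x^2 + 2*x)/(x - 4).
f'(x) = 2*(-x^2 + 8*x - 4)/(x^2 - 8*x + 16)

Solve f'(x) = 0:
  f'(x) = -2*(x^2 - 8*x + 4)/(x - 4)^2; the denominator is positive wherever f is defined, so f'(x) = 0 ⇔ -2*x^2 + 16*x - 8 = 0.
  Factor: -2*x^2 + 16*x - 8 = -2*(x^2 - 8*x + 4); x^2 - 8*x + 4 = 0 has no rational roots; quadratic formula: x = (8 ± √48)/2.
  ⇒ x = 4 - 2*sqrt(3) ≈ 0.5359, 2*sqrt(3) + 4 ≈ 7.4641

f''(x) = -48/(x^3 - 12*x^2 + 48*x - 64)
Second-derivative test at each critical point:
  f''(0.5359) = 1.1547 > 0 → local minimum
  f''(7.4641) = -1.1547 < 0 → local maximum

Critical points: x = 4 - 2*sqrt(3) ≈ 0.5359 (local minimum); x = 2*sqrt(3) + 4 ≈ 7.4641 (local maximum)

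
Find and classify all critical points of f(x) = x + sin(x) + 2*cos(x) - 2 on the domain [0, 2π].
f'(x) = -2*sin(x) + cos(x) + 1

Solve f'(x) = 0 on [0, 2π]:
  f'(x) = 0 ⇔ -2*sin(x) + cos(x) = -1. Write the left side as R·cos(x + φ) with R = √(1² + 2²) = sqrt(5), cos φ = sqrt(5)/5, sin φ = 2*sqrt(5)/5; then cos(x + φ) = -sqrt(5)/5. Solve for x and keep the solutions lying in [0, 2π].
  ⇒ x = atan(4/3) ≈ 0.9273, pi ≈ 3.1416

f''(x) = -sin(x) - 2*cos(x)
Second-derivative test at each critical point:
  f''(0.9273) = -2 < 0 → local maximum
  f''(3.1416) = 2 > 0 → local minimum

Critical points: x = atan(4/3) ≈ 0.9273 (local maximum); x = pi ≈ 3.1416 (local minimum)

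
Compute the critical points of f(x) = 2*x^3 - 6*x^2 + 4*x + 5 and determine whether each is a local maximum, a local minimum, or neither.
f'(x) = 6*x^2 - 12*x + 4

Solve f'(x) = 0:
  Factor: 6*x^2 - 12*x + 4 = 2*(3*x^2 - 6*x + 2); 3*x^2 - 6*x + 2 = 0 has no rational roots; quadratic formula: x = (6 ± √12)/6.
  ⇒ x = 1 - sqrt(3)/3 ≈ 0.4226, sqrt(3)/3 + 1 ≈ 1.5774

f''(x) = 12*x - 12
Second-derivative test at each critical point:
  f''(0.4226) = -6.9282 < 0 → local maximum
  f''(1.5774) = 6.9282 > 0 → local minimum

Critical points: x = 1 - sqrt(3)/3 ≈ 0.4226 (local maximum); x = sqrt(3)/3 + 1 ≈ 1.5774 (local minimum)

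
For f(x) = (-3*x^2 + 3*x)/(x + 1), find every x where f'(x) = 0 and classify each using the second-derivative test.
f'(x) = 3*(-x^2 - 2*x + 1)/(x^2 + 2*x + 1)

Solve f'(x) = 0:
  f'(x) = -3*(x^2 + 2*x - 1)/(x + 1)^2; the denominator is positive wherever f is defined, so f'(x) = 0 ⇔ -3*x^2 - 6*x + 3 = 0.
  Factor: -3*x^2 - 6*x + 3 = -3*(x^2 + 2*x - 1); x^2 + 2*x - 1 = 0 has no rational roots; quadratic formula: x = (-2 ± √8)/2.
  ⇒ x = -sqrt(2) - 1 ≈ -2.4142, -1 + sqrt(2) ≈ 0.4142

f''(x) = -12/(x^3 + 3*x^2 + 3*x + 1)
Second-derivative test at each critical point:
  f''(-2.4142) = 4.2426 > 0 → local minimum
  f''(0.4142) = -4.2426 < 0 → local maximum

Critical points: x = -sqrt(2) - 1 ≈ -2.4142 (local minimum); x = -1 + sqrt(2) ≈ 0.4142 (local maximum)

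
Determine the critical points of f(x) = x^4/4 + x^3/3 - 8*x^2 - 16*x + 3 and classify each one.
f'(x) = x^3 + x^2 - 16*x - 16

Solve f'(x) = 0:
  Factor: x^3 + x^2 - 16*x - 16 = (x - 4)*(x + 1)*(x + 4) = 0.
  ⇒ x = -4, -1, 4

f''(x) = 3*x^2 + 2*x - 16
Second-derivative test at each critical point:
  f''(-4) = 24 > 0 → local minimum
  f''(-1) = -15 < 0 → local maximum
  f''(4) = 40 > 0 → local minimum

Critical points: x = -4 (local minimum); x = -1 (local maximum); x = 4 (local minimum)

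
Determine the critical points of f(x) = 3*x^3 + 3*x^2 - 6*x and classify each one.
f'(x) = 9*x^2 + 6*x - 6

Solve f'(x) = 0:
  Factor: 9*x^2 + 6*x - 6 = 3*(3*x^2 + 2*x - 2); 3*x^2 + 2*x - 2 = 0 has no rational roots; quadratic formula: x = (-2 ± √28)/6.
  ⇒ x = -sqrt(7)/3 - 1/3 ≈ -1.2153, -1/3 + sqrt(7)/3 ≈ 0.5486

f''(x) = 18*x + 6
Second-derivative test at each critical point:
  f''(-1.2153) = -15.8745 < 0 → local maximum
  f''(0.5486) = 15.8745 > 0 → local minimum

Critical points: x = -sqrt(7)/3 - 1/3 ≈ -1.2153 (local maximum); x = -1/3 + sqrt(7)/3 ≈ 0.5486 (local minimum)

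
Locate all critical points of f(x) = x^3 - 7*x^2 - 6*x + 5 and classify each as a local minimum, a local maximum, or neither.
f'(x) = 3*x^2 - 14*x - 6

Solve f'(x) = 0:
  3*x^2 - 14*x - 6 = 0 has no rational roots; quadratic formula: x = (14 ± √268)/6.
  ⇒ x = 7/3 - sqrt(67)/3 ≈ -0.3951, 7/3 + sqrt(67)/3 ≈ 5.0618

f''(x) = 6*x - 14
Second-derivative test at each critical point:
  f''(-0.3951) = -16.3707 < 0 → local maximum
  f''(5.0618) = 16.3707 > 0 → local minimum

Critical points: x = 7/3 - sqrt(67)/3 ≈ -0.3951 (local maximum); x = 7/3 + sqrt(67)/3 ≈ 5.0618 (local minimum)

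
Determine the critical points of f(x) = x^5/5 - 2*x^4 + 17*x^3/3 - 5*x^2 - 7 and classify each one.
f'(x) = x*(x^3 - 8*x^2 + 17*x - 10)

Solve f'(x) = 0:
  Factor: x^4 - 8*x^3 + 17*x^2 - 10*x = x*(x - 5)*(x - 2)*(x - 1) = 0.
  ⇒ x = 0, 1, 2, 5

f''(x) = 4*x^3 - 24*x^2 + 34*x - 10
Second-derivative test at each critical point:
  f''(0) = -10 < 0 → local maximum
  f''(1) = 4 > 0 → local minimum
  f''(2) = -6 < 0 → local maximum
  f''(5) = 60 > 0 → local minimum

Critical points: x = 0 (local maximum); x = 1 (local minimum); x = 2 (local maximum); x = 5 (local minimum)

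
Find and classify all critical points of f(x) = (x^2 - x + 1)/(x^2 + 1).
f'(x) = (x^2 - 1)/(x^4 + 2*x^2 + 1)

Solve f'(x) = 0:
  f'(x) = (x - 1)*(x + 1)/(x^2 + 1)^2; the denominator is positive wherever f is defined, so f'(x) = 0 ⇔ x^2 - 1 = 0.
  Factor: x^2 - 1 = (x - 1)*(x + 1) = 0.
  ⇒ x = -1, 1

f''(x) = 2*x*(3 - x^2)/(x^6 + 3*x^4 + 3*x^2 + 1)
Second-derivative test at each critical point:
  f''(-1) = -1/2 < 0 → local maximum
  f''(1) = 1/2 > 0 → local minimum

Critical points: x = -1 (local maximum); x = 1 (local minimum)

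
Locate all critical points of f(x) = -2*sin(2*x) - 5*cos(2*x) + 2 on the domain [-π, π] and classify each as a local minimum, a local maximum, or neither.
f'(x) = 10*sin(2*x) - 4*cos(2*x)

Solve f'(x) = 0 on [-π, π]:
  f'(x) = 0 ⇔ -2*cos(2*x) = -5*sin(2*x) ⇔ tan(2*x) = 2/5, i.e. 2*x = arctan(2/5) + nπ; keep the solutions lying in [-π, π].
  ⇒ x = -pi + atan(2/5)/2 ≈ -2.9513, -pi/2 + atan(2/5)/2 ≈ -1.3805, atan(2/5)/2 ≈ 0.1903, atan(2/5)/2 + pi/2 ≈ 1.7610

f''(x) = 8*sin(2*x) + 20*cos(2*x)
Second-derivative test at each critical point:
  f''(-2.9513) = 21.5407 > 0 → local minimum
  f''(-1.3805) = -21.5407 < 0 → local maximum
  f''(0.1903) = 21.5407 > 0 → local minimum
  f''(1.7610) = -21.5407 < 0 → local maximum

Critical points: x = -pi + atan(2/5)/2 ≈ -2.9513 (local minimum); x = -pi/2 + atan(2/5)/2 ≈ -1.3805 (local maximum); x = atan(2/5)/2 ≈ 0.1903 (local minimum); x = atan(2/5)/2 + pi/2 ≈ 1.7610 (local maximum)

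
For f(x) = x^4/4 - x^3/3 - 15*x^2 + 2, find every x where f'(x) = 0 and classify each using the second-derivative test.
f'(x) = x*(x^2 - x - 30)

Solve f'(x) = 0:
  Factor: x^3 - x^2 - 30*x = x*(x - 6)*(x + 5) = 0.
  ⇒ x = -5, 0, 6

f''(x) = 3*x^2 - 2*x - 30
Second-derivative test at each critical point:
  f''(-5) = 55 > 0 → local minimum
  f''(0) = -30 < 0 → local maximum
  f''(6) = 66 > 0 → local minimum

Critical points: x = -5 (local minimum); x = 0 (local maximum); x = 6 (local minimum)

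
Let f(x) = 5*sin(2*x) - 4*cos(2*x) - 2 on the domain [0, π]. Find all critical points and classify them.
f'(x) = 8*sin(2*x) + 10*cos(2*x)

Solve f'(x) = 0 on [0, π]:
  f'(x) = 0 ⇔ 5*cos(2*x) = -4*sin(2*x) ⇔ tan(2*x) = -5/4, i.e. 2*x = arctan(-5/4) + nπ; keep the solutions lying in [0, π].
  ⇒ x = -atan(5/4)/2 + pi/2 ≈ 1.1228, pi - atan(5/4)/2 ≈ 2.6936

f''(x) = -20*sin(2*x) + 16*cos(2*x)
Second-derivative test at each critical point:
  f''(1.1228) = -25.6125 < 0 → local maximum
  f''(2.6936) = 25.6125 > 0 → local minimum

Critical points: x = -atan(5/4)/2 + pi/2 ≈ 1.1228 (local maximum); x = pi - atan(5/4)/2 ≈ 2.6936 (local minimum)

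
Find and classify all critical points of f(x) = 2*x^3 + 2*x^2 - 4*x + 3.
f'(x) = 6*x^2 + 4*x - 4

Solve f'(x) = 0:
  Factor: 6*x^2 + 4*x - 4 = 2*(3*x^2 + 2*x - 2); 3*x^2 + 2*x - 2 = 0 has no rational roots; quadratic formula: x = (-2 ± √28)/6.
  ⇒ x = -sqrt(7)/3 - 1/3 ≈ -1.2153, -1/3 + sqrt(7)/3 ≈ 0.5486

f''(x) = 12*x + 4
Second-derivative test at each critical point:
  f''(-1.2153) = -10.5830 < 0 → local maximum
  f''(0.5486) = 10.5830 > 0 → local minimum

Critical points: x = -sqrt(7)/3 - 1/3 ≈ -1.2153 (local maximum); x = -1/3 + sqrt(7)/3 ≈ 0.5486 (local minimum)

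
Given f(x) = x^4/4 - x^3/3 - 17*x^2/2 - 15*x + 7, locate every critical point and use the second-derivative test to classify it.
f'(x) = x^3 - x^2 - 17*x - 15

Solve f'(x) = 0:
  Factor: x^3 - x^2 - 17*x - 15 = (x - 5)*(x + 1)*(x + 3) = 0.
  ⇒ x = -3, -1, 5

f''(x) = 3*x^2 - 2*x - 17
Second-derivative test at each critical point:
  f''(-3) = 16 > 0 → local minimum
  f''(-1) = -12 < 0 → local maximum
  f''(5) = 48 > 0 → local minimum

Critical points: x = -3 (local minimum); x = -1 (local maximum); x = 5 (local minimum)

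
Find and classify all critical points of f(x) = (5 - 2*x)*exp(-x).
f'(x) = (2*x - 7)*exp(-x)

Solve f'(x) = 0:
  f'(x) = (2*x - 7)·exp(-x) and exp(-x) > 0 for every x, so f'(x) = 0 ⇔ 2*x - 7 = 0.
  2*x - 7 = 0.
  ⇒ x = 7/2

f''(x) = (9 - 2*x)*exp(-x)
Second-derivative test at each critical point:
  f''(7/2) = 0.0604 > 0 → local minimum

Critical points: x = 7/2 (local minimum)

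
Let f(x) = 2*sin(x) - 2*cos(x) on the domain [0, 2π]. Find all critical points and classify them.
f'(x) = 2*sqrt(2)*sin(x + pi/4)

Solve f'(x) = 0 on [0, 2π]:
  f'(x) = 0 ⇔ 2*cos(x) = -2*sin(x) ⇔ tan(x) = -1, i.e. x = arctan(-1) + nπ; keep the solutions lying in [0, 2π].
  ⇒ x = 3*pi/4 ≈ 2.3562, 7*pi/4 ≈ 5.4978

f''(x) = 2*sqrt(2)*cos(x + pi/4)
Second-derivative test at each critical point:
  f''(2.3562) = -2.8284 < 0 → local maximum
  f''(5.4978) = 2.8284 > 0 → local minimum

Critical points: x = 3*pi/4 ≈ 2.3562 (local maximum); x = 7*pi/4 ≈ 5.4978 (local minimum)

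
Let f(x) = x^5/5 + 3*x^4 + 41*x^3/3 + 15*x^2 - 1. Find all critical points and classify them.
f'(x) = x*(x^3 + 12*x^2 + 41*x + 30)

Solve f'(x) = 0:
  Factor: x^4 + 12*x^3 + 41*x^2 + 30*x = x*(x + 1)*(x + 5)*(x + 6) = 0.
  ⇒ x = -6, -5, -1, 0

f''(x) = 4*x^3 + 36*x^2 + 82*x + 30
Second-derivative test at each critical point:
  f''(-6) = -30 < 0 → local maximum
  f''(-5) = 20 > 0 → local minimum
  f''(-1) = -20 < 0 → local maximum
  f''(0) = 30 > 0 → local minimum

Critical points: x = -6 (local maximum); x = -5 (local minimum); x = -1 (local maximum); x = 0 (local minimum)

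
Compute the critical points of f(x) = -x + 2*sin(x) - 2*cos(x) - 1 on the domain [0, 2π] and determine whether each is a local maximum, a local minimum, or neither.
f'(x) = 2*sqrt(2)*sin(x + pi/4) - 1

Solve f'(x) = 0 on [0, 2π]:
  f'(x) = 0 ⇔ 2*sin(x) + 2*cos(x) = 1. Write the left side as R·cos(x + φ) with R = √(2² + (-2)²) = 2*sqrt(2), cos φ = sqrt(2)/2, sin φ = -sqrt(2)/2; then cos(x + φ) = sqrt(2)/4. Solve for x and keep the solutions lying in [0, 2π].
  ⇒ x = atan((1 + sqrt(7))/(1 - sqrt(7))) + pi ≈ 1.9948, atan((1 - sqrt(7))/(1 + sqrt(7))) + 2*pi ≈ 5.8592

f''(x) = 2*sqrt(2)*cos(x + pi/4)
Second-derivative test at each critical point:
  f''(1.9948) = -2.6458 < 0 → local maximum
  f''(5.8592) = 2.6458 > 0 → local minimum

Critical points: x = atan((1 + sqrt(7))/(1 - sqrt(7))) + pi ≈ 1.9948 (local maximum); x = atan((1 - sqrt(7))/(1 + sqrt(7))) + 2*pi ≈ 5.8592 (local minimum)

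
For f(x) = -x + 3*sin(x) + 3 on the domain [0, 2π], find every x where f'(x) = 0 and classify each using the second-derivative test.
f'(x) = 3*cos(x) - 1

Solve f'(x) = 0 on [0, 2π]:
  f'(x) = 0 ⇔ cos(x) = 1/3, i.e. x = ±arccos(1/3) + 2nπ; keep the solutions lying in [0, 2π].
  ⇒ x = acos(1/3) ≈ 1.2310, -acos(1/3) + 2*pi ≈ 5.0522

f''(x) = -3*sin(x)
Second-derivative test at each critical point:
  f''(1.2310) = -2.8284 < 0 → local maximum
  f''(5.0522) = 2.8284 > 0 → local minimum

Critical points: x = acos(1/3) ≈ 1.2310 (local maximum); x = -acos(1/3) + 2*pi ≈ 5.0522 (local minimum)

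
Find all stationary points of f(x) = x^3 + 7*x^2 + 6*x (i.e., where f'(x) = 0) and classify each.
f'(x) = 3*x^2 + 14*x + 6

Solve f'(x) = 0:
  3*x^2 + 14*x + 6 = 0 has no rational roots; quadratic formula: x = (-14 ± √124)/6.
  ⇒ x = -7/3 - sqrt(31)/3 ≈ -4.1893, -7/3 + sqrt(31)/3 ≈ -0.4774

f''(x) = 6*x + 14
Second-derivative test at each critical point:
  f''(-4.1893) = -11.1355 < 0 → local maximum
  f''(-0.4774) = 11.1355 > 0 → local minimum

Critical points: x = -7/3 - sqrt(31)/3 ≈ -4.1893 (local maximum); x = -7/3 + sqrt(31)/3 ≈ -0.4774 (local minimum)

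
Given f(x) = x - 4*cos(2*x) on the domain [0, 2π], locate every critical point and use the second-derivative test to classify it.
f'(x) = 8*sin(2*x) + 1

Solve f'(x) = 0 on [0, 2π]:
  f'(x) = 0 ⇔ sin(2*x) = -1/8, i.e. 2*x = arcsin(-1/8) + 2nπ or 2*x = π − arcsin(-1/8) + 2nπ; keep the solutions lying in [0, 2π].
  ⇒ x = asin(1/8)/2 + pi/2 ≈ 1.6335, pi - asin(1/8)/2 ≈ 3.0789, asin(1/8)/2 + 3*pi/2 ≈ 4.7751, -asin(1/8)/2 + 2*pi ≈ 6.2205

f''(x) = 16*cos(2*x)
Second-derivative test at each critical point:
  f''(1.6335) = -15.8745 < 0 → local maximum
  f''(3.0789) = 15.8745 > 0 → local minimum
  f''(4.7751) = -15.8745 < 0 → local maximum
  f''(6.2205) = 15.8745 > 0 → local minimum

Critical points: x = asin(1/8)/2 + pi/2 ≈ 1.6335 (local maximum); x = pi - asin(1/8)/2 ≈ 3.0789 (local minimum); x = asin(1/8)/2 + 3*pi/2 ≈ 4.7751 (local maximum); x = -asin(1/8)/2 + 2*pi ≈ 6.2205 (local minimum)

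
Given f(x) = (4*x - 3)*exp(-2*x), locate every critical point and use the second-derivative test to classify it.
f'(x) = 2*(5 - 4*x)*exp(-2*x)

Solve f'(x) = 0:
  f'(x) = (10 - 8*x)·exp(-2*x) and exp(-2*x) > 0 for every x, so f'(x) = 0 ⇔ 10 - 8*x = 0.
  Factor: 10 - 8*x = -2*(4*x - 5) = 0.
  ⇒ x = 5/4

f''(x) = 4*(4*x - 7)*exp(-2*x)
Second-derivative test at each critical point:
  f''(5/4) = -0.6567 < 0 → local maximum

Critical points: x = 5/4 (local maximum)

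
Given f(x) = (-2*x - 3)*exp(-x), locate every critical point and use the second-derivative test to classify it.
f'(x) = (2*x + 1)*exp(-x)

Solve f'(x) = 0:
  f'(x) = (2*x + 1)·exp(-x) and exp(-x) > 0 for every x, so f'(x) = 0 ⇔ 2*x + 1 = 0.
  2*x + 1 = 0.
  ⇒ x = -1/2

f''(x) = (1 - 2*x)*exp(-x)
Second-derivative test at each critical point:
  f''(-1/2) = 3.2974 > 0 → local minimum

Critical points: x = -1/2 (local minimum)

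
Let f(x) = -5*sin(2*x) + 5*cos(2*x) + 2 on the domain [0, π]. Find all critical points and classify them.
f'(x) = -10*sqrt(2)*sin(2*x + pi/4)

Solve f'(x) = 0 on [0, π]:
  f'(x) = 0 ⇔ -5*cos(2*x) = 5*sin(2*x) ⇔ tan(2*x) = -1, i.e. 2*x = arctan(-1) + nπ; keep the solutions lying in [0, π].
  ⇒ x = 3*pi/8 ≈ 1.1781, 7*pi/8 ≈ 2.7489

f''(x) = -20*sqrt(2)*cos(2*x + pi/4)
Second-derivative test at each critical point:
  f''(1.1781) = 28.2843 > 0 → local minimum
  f''(2.7489) = -28.2843 < 0 → local maximum

Critical points: x = 3*pi/8 ≈ 1.1781 (local minimum); x = 7*pi/8 ≈ 2.7489 (local maximum)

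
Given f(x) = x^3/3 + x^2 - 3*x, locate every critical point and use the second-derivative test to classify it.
f'(x) = x^2 + 2*x - 3

Solve f'(x) = 0:
  Factor: x^2 + 2*x - 3 = (x - 1)*(x + 3) = 0.
  ⇒ x = -3, 1

f''(x) = 2*x + 2
Second-derivative test at each critical point:
  f''(-3) = -4 < 0 → local maximum
  f''(1) = 4 > 0 → local minimum

Critical points: x = -3 (local maximum); x = 1 (local minimum)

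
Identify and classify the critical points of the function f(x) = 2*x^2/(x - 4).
f'(x) = 2*x*(x - 8)/(x^2 - 8*x + 16)

Solve f'(x) = 0:
  f'(x) = 2*x*(x - 8)/(x - 4)^2; the denominator is positive wherever f is defined, so f'(x) = 0 ⇔ 2*x^2 - 16*x = 0.
  Factor: 2*x^2 - 16*x = 2*x*(x - 8) = 0.
  ⇒ x = 0, 8

f''(x) = 64/(x^3 - 12*x^2 + 48*x - 64)
Second-derivative test at each critical point:
  f''(0) = -1 < 0 → local maximum
  f''(8) = 1 > 0 → local minimum

Critical points: x = 0 (local maximum); x = 8 (local minimum)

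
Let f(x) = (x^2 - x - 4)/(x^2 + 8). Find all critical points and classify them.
f'(x) = (x^2 + 24*x - 8)/(x^4 + 16*x^2 + 64)

Solve f'(x) = 0:
  f'(x) = (x^2 + 24*x - 8)/(x^2 + 8)^2; the denominator is positive wherever f is defined, so f'(x) = 0 ⇔ x^2 + 24*x - 8 = 0.
  x^2 + 24*x - 8 = 0 has no rational roots; quadratic formula: x = (-24 ± √608)/2.
  ⇒ x = -2*sqrt(38) - 12 ≈ -24.3288, -12 + 2*sqrt(38) ≈ 0.3288

f''(x) = 2*(-x^3 - 36*x^2 + 24*x + 96)/(x^6 + 24*x^4 + 192*x^2 + 512)
Second-derivative test at each critical point:
  f''(-24.3288) = -6.852e-05 < 0 → local maximum
  f''(0.3288) = 0.3751 > 0 → local minimum

Critical points: x = -2*sqrt(38) - 12 ≈ -24.3288 (local maximum); x = -12 + 2*sqrt(38) ≈ 0.3288 (local minimum)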